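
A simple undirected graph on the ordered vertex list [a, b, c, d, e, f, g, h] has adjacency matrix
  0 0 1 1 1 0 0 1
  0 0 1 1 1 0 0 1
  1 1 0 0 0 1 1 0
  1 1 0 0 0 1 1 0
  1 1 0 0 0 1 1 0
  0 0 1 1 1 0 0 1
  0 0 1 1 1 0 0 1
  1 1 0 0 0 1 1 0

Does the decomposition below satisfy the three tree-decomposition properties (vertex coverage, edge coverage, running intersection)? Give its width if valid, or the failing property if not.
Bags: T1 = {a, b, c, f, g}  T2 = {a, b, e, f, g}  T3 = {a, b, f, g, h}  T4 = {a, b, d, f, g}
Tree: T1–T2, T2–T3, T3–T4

Every vertex of G appears in some bag (union = {a, b, c, d, e, f, g, h}); every edge is covered by a bag; and for each vertex v the set of bags containing v is connected in the bag tree. The decomposition is therefore valid. The largest bag has 5 vertices, so the width is 4.

Yes; width 4.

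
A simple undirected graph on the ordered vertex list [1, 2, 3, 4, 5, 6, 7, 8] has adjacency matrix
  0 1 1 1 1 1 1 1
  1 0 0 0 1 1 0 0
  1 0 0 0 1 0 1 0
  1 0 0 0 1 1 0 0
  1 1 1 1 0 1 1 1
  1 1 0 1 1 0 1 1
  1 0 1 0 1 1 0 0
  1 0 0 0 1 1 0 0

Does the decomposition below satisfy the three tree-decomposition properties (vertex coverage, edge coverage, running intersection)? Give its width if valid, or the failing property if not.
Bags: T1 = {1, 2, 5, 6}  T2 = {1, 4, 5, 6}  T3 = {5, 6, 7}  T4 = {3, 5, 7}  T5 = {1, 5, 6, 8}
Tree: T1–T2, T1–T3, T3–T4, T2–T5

No — edge (1,7) lies in no bag.

A tree decomposition must satisfy three properties: every vertex lies in some bag; for every edge, both endpoints lie together in some bag; and for every vertex, the bags containing it form a connected subtree. Here edge (1,7) lies in no bag, so the decomposition is invalid.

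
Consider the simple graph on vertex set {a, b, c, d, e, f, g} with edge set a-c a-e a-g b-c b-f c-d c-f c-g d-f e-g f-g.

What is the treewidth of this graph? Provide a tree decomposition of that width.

Every bag has size at most 3, so the width is 3 − 1 = 2 and tw(G) ≤ 2. Conversely, {a, e, g} is a clique of size 3, and the vertices of any clique must share a bag in every tree decomposition; so some bag has ≥ 3 vertices and tw(G) ≥ 2. The upper and lower bounds meet at 2, so that is the treewidth.

Treewidth 2.
Bags: B1 = {c, d, f}  B2 = {b, c, f}  B3 = {c, f, g}  B4 = {a, c, g}  B5 = {a, e, g}
Tree: B1–B2, B2–B3, B3–B4, B4–B5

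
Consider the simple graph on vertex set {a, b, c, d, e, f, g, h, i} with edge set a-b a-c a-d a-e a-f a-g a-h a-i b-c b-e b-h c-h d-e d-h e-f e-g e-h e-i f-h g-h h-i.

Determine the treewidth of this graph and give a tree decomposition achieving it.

Treewidth 3.
Bags: B1 = {a, e, h, i}  B2 = {a, b, e, h}  B3 = {a, e, g, h}  B4 = {a, d, e, h}  B5 = {a, e, f, h}  B6 = {a, b, c, h}
Tree: B1–B2, B1–B3, B3–B4, B3–B5, B2–B6

The largest bag has 4 vertices, giving width 3; this decomposition certifies tw(G) ≤ 3. Conversely, {a, d, e, h} is a clique of size 4, and the vertices of any clique must share a bag in every tree decomposition; so some bag has ≥ 4 vertices and tw(G) ≥ 3. Combining the bounds, tw(G) = 3.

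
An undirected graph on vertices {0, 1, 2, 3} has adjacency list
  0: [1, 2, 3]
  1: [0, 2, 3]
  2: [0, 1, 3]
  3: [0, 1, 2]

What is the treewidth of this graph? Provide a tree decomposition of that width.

Treewidth 3.
Bags: B1 = {0, 1, 2, 3}
Tree: (single bag)

With just one bag of size 4, the width is 4 − 1 = 3, so tw(G) ≤ 3. On the other hand G contains the 4-clique {0, 1, 2, 3}. A clique must lie in a single bag of any decomposition, so no decomposition can have width below 3. Hence tw(G) = 3 exactly.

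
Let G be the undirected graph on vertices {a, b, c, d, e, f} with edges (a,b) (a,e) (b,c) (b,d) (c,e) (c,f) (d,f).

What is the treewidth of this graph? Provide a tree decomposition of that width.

Treewidth 2.
Bags: B1 = {a, c, e}  B2 = {a, b, c}  B3 = {b, c, f}  B4 = {b, d, f}
Tree: B1–B2, B2–B3, B3–B4

Each bag holds 3 vertices, so the decomposition has width 2, which upper-bounds the treewidth. For the lower bound, G contains the cycle e–a–b–c–e, so G is not a forest; only forests have treewidth ≤ 1, hence tw(G) ≥ 2. Therefore the treewidth is 2.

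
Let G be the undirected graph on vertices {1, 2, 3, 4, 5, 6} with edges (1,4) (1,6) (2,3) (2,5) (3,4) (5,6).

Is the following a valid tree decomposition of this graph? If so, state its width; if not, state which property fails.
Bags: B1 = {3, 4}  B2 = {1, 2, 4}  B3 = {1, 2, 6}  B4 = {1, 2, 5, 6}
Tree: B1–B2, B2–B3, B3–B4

A tree decomposition must satisfy three properties: every vertex lies in some bag; for every edge, both endpoints lie together in some bag; and for every vertex, the bags containing it form a connected subtree. Here edge (2,3) lies in no bag, so the decomposition is invalid.

No — edge (2,3) lies in no bag.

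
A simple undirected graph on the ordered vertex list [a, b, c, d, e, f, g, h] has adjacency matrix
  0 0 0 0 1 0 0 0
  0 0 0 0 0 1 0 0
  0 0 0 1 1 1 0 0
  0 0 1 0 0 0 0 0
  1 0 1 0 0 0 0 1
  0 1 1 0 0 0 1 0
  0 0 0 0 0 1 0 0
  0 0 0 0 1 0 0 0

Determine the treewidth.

A width-1 tree decomposition is:
Bags: B1 = {a, e}  B2 = {e, h}  B3 = {c, e}  B4 = {c, f}  B5 = {c, d}  B6 = {f, g}  B7 = {b, f}
Tree: B1–B2, B1–B3, B3–B4, B3–B5, B4–B6, B6–B7
Each bag holds 2 vertices, so the decomposition has width 1, which upper-bounds the treewidth. Any graph with an edge has treewidth ≥ 1, and G has the edge e–a. Combining the bounds, tw(G) = 1.

1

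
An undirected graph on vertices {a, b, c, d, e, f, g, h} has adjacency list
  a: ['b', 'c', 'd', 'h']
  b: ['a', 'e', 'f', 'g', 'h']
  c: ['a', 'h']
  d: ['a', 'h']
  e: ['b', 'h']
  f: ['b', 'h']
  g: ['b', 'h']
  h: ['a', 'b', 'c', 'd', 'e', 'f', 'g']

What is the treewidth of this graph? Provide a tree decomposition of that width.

The largest bag has 3 vertices, giving width 2; this decomposition certifies tw(G) ≤ 2. For the lower bound, the 3 vertices {a, d, h} are pairwise adjacent, and any tree decomposition puts a clique entirely inside one bag — forcing width ≥ 2. The upper and lower bounds meet at 2, so that is the treewidth.

Treewidth 2.
Bags: B1 = {b, e, h}  B2 = {a, b, h}  B3 = {a, c, h}  B4 = {b, g, h}  B5 = {a, d, h}  B6 = {b, f, h}
Tree: B1–B2, B2–B3, B1–B4, B3–B5, B4–B6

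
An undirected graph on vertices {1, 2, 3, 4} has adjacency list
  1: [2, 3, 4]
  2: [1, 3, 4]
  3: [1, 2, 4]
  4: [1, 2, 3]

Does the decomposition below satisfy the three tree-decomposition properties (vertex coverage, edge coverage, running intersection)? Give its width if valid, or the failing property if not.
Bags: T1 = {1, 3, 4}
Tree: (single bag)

A tree decomposition must satisfy three properties: every vertex lies in some bag; for every edge, both endpoints lie together in some bag; and for every vertex, the bags containing it form a connected subtree. Here vertex 2 appears in no bag, so the decomposition is invalid.

No — vertex 2 appears in no bag.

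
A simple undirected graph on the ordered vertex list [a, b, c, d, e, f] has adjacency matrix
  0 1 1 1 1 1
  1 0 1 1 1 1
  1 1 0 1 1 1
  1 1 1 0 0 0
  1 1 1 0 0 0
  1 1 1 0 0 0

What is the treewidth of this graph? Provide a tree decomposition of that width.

Treewidth 3.
One such decomposition:
Bags: B1 = {a, b, c, d}  B2 = {a, b, c, f}  B3 = {a, b, c, e}
Tree: B1–B2, B1–B3

Every bag has size at most 4, so the width is 4 − 1 = 3 and tw(G) ≤ 3. Conversely, {a, b, c, d} is a clique of size 4, and the vertices of any clique must share a bag in every tree decomposition; so some bag has ≥ 4 vertices and tw(G) ≥ 3. Combining the bounds, tw(G) = 3.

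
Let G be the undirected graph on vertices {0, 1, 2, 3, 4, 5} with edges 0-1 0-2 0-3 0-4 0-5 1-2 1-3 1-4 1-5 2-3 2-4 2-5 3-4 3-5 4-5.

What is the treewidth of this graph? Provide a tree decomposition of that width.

With just one bag of size 6, the width is 6 − 1 = 5, so tw(G) ≤ 5. For the lower bound, the 6 vertices {0, 1, 2, 3, 4, 5} are pairwise adjacent, and any tree decomposition puts a clique entirely inside one bag — forcing width ≥ 5. Combining the bounds, tw(G) = 5.

Treewidth 5.
One such decomposition:
Bags: B1 = {0, 1, 2, 3, 4, 5}
Tree: (single bag)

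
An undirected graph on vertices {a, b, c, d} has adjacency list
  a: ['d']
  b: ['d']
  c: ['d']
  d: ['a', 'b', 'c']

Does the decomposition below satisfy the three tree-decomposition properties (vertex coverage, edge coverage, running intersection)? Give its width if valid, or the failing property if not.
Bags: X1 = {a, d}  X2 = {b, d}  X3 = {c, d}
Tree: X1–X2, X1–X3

Every vertex of G appears in some bag (union = {a, b, c, d}); every edge is covered by a bag; and for each vertex v the set of bags containing v is connected in the bag tree. The decomposition is therefore valid. The largest bag has 2 vertices, so the width is 1.

Yes; width 1.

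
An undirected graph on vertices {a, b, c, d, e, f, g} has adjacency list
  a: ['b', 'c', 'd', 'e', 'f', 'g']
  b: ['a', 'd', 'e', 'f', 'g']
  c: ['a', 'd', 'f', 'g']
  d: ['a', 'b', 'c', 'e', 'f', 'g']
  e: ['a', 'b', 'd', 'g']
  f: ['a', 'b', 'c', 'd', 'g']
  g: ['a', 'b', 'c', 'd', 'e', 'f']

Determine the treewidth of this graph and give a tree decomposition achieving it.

Every bag has size at most 5, so the width is 5 − 1 = 4 and tw(G) ≤ 4. On the other hand G contains the 5-clique {a, b, d, e, g}. A clique must lie in a single bag of any decomposition, so no decomposition can have width below 4. Therefore the treewidth is 4.

Treewidth 4.
One such decomposition:
Bags: B1 = {a, b, d, f, g}  B2 = {a, c, d, f, g}  B3 = {a, b, d, e, g}
Tree: B1–B2, B1–B3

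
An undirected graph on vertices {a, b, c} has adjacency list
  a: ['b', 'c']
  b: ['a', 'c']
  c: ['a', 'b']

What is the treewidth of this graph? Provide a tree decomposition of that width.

Treewidth 2.
Bags: B1 = {a, b, c}
Tree: (single bag)

With just one bag of size 3, the width is 3 − 1 = 2, so tw(G) ≤ 2. On the other hand G contains the 3-clique {a, b, c}. A clique must lie in a single bag of any decomposition, so no decomposition can have width below 2. Hence tw(G) = 2 exactly.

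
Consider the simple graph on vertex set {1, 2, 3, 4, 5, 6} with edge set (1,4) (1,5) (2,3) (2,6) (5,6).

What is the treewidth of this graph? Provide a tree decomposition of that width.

Each bag holds 2 vertices, so the decomposition has width 1, which upper-bounds the treewidth. Any graph with an edge has treewidth ≥ 1, and G has the edge 4–1. The upper and lower bounds meet at 1, so that is the treewidth.

Treewidth 1.
Bags: B1 = {1, 4}  B2 = {1, 5}  B3 = {5, 6}  B4 = {2, 6}  B5 = {2, 3}
Tree: B1–B2, B2–B3, B3–B4, B4–B5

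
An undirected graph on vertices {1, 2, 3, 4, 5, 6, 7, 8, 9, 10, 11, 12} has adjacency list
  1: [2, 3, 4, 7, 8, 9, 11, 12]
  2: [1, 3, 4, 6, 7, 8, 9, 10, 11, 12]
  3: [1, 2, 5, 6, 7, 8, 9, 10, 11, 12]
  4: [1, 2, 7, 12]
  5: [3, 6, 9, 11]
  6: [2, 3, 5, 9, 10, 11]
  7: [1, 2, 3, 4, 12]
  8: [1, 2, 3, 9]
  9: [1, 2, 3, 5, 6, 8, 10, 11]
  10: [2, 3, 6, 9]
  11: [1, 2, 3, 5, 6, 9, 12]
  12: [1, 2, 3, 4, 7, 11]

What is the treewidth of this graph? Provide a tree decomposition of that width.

Treewidth 4.
Bags: B1 = {1, 2, 3, 11, 12}  B2 = {1, 2, 3, 7, 12}  B3 = {1, 2, 3, 9, 11}  B4 = {2, 3, 6, 9, 11}  B5 = {1, 2, 4, 7, 12}  B6 = {2, 3, 6, 9, 10}  B7 = {3, 5, 6, 9, 11}  B8 = {1, 2, 3, 8, 9}
Tree: B1–B2, B1–B3, B3–B4, B2–B5, B4–B6, B4–B7, B3–B8

Each bag holds 5 vertices, so the decomposition has width 4, which upper-bounds the treewidth. On the other hand G contains the 5-clique {1, 2, 3, 8, 9}. A clique must lie in a single bag of any decomposition, so no decomposition can have width below 4. Combining the bounds, tw(G) = 4.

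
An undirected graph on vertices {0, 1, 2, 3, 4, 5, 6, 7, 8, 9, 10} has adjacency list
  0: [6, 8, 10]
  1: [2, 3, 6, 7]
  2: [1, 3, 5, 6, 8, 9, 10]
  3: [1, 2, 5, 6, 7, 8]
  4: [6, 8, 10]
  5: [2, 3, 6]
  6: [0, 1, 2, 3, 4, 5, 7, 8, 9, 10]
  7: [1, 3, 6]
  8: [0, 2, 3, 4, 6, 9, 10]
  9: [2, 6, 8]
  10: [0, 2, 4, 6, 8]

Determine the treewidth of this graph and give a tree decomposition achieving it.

Treewidth 3.
One such decomposition:
Bags: B1 = {2, 6, 8, 10}  B2 = {4, 6, 8, 10}  B3 = {2, 3, 6, 8}  B4 = {1, 2, 3, 6}  B5 = {0, 6, 8, 10}  B6 = {1, 3, 6, 7}  B7 = {2, 6, 8, 9}  B8 = {2, 3, 5, 6}
Tree: B1–B2, B1–B3, B3–B4, B1–B5, B4–B6, B3–B7, B4–B8

Each bag holds 4 vertices, so the decomposition has width 3, which upper-bounds the treewidth. On the other hand G contains the 4-clique {0, 6, 8, 10}. A clique must lie in a single bag of any decomposition, so no decomposition can have width below 3. Hence tw(G) = 3 exactly.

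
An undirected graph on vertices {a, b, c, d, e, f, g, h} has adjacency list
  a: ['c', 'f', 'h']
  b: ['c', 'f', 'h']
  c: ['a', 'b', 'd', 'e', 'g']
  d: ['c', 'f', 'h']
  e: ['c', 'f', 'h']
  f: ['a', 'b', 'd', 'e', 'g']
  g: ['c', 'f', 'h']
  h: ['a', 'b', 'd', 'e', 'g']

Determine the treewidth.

A width-3 tree decomposition is:
Bags: B1 = {a, c, f, h}  B2 = {b, c, f, h}  B3 = {c, d, f, h}  B4 = {c, f, g, h}  B5 = {c, e, f, h}
Tree: B1–B2, B2–B3, B3–B4, B4–B5
Every bag has size at most 4, so the width is 4 − 1 = 3 and tw(G) ≤ 3. For the lower bound: the 4 vertex sets {a,f}, {b,h}, {c}, {d} are disjoint, each induces a connected subgraph, and every pair is joined by at least one edge of G. Contracting each set to a single vertex therefore yields K_{4} as a minor, and since treewidth is minor-monotone, tw(G) ≥ tw(K_{4}) = 3. The upper and lower bounds meet at 3, so that is the treewidth.

3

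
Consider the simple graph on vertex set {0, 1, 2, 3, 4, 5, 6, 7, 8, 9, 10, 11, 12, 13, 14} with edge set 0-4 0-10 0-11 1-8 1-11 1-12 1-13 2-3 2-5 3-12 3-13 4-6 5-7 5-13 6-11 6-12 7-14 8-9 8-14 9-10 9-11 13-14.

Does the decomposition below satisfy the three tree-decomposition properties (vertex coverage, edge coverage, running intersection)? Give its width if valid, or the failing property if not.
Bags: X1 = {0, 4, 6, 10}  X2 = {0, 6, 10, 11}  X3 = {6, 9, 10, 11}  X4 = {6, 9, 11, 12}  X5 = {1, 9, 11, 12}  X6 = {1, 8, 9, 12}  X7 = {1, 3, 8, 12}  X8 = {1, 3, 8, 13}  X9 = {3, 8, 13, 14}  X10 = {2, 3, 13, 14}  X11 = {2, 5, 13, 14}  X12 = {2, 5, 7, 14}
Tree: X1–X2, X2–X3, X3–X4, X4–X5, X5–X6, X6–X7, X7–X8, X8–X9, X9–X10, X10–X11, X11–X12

Every vertex of G appears in some bag (union = {0, 1, 2, 3, 4, 5, 6, 7, 8, 9, 10, 11, 12, 13, 14}); every edge is covered by a bag; and for each vertex v the set of bags containing v is connected in the bag tree. The decomposition is therefore valid. The largest bag has 4 vertices, so the width is 3.

Yes; width 3.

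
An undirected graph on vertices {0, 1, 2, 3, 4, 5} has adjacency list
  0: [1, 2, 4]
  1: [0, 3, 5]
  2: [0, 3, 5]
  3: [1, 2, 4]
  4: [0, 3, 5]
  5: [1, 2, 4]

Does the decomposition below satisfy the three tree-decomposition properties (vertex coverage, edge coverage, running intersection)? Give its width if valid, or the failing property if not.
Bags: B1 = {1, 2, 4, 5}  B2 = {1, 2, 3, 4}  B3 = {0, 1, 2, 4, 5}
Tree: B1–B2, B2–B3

No — bags containing vertex 5 are not connected in the tree.

A tree decomposition must satisfy three properties: every vertex lies in some bag; for every edge, both endpoints lie together in some bag; and for every vertex, the bags containing it form a connected subtree. Here bags containing vertex 5 are not connected in the tree, so the decomposition is invalid.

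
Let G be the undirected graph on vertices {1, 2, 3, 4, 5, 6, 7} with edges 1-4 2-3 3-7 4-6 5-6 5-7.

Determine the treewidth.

1

A width-1 tree decomposition is:
Bags: B1 = {2, 3}  B2 = {3, 7}  B3 = {5, 7}  B4 = {5, 6}  B5 = {4, 6}  B6 = {1, 4}
Tree: B1–B2, B2–B3, B3–B4, B4–B5, B5–B6
Every bag has size at most 2, so the width is 2 − 1 = 1 and tw(G) ≤ 1. G has an edge, so its treewidth is at least 1. The upper and lower bounds meet at 1, so that is the treewidth.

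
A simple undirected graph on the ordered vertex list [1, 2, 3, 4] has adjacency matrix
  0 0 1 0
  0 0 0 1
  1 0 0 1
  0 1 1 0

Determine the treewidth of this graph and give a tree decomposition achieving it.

Each bag holds 2 vertices, so the decomposition has width 1, which upper-bounds the treewidth. G has an edge, so its treewidth is at least 1. Hence tw(G) = 1 exactly.

Treewidth 1.
Bags: B1 = {1, 3}  B2 = {3, 4}  B3 = {2, 4}
Tree: B1–B2, B2–B3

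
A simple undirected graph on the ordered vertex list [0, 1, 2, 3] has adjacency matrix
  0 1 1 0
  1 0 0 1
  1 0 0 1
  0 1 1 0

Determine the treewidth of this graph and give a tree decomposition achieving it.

The largest bag has 3 vertices, giving width 2; this decomposition certifies tw(G) ≤ 2. For the lower bound, G contains the cycle 3–2–0–1–3, so G is not a forest; only forests have treewidth ≤ 1, hence tw(G) ≥ 2. The upper and lower bounds meet at 2, so that is the treewidth.

Treewidth 2.
Bags: B1 = {0, 2, 3}  B2 = {0, 1, 3}
Tree: B1–B2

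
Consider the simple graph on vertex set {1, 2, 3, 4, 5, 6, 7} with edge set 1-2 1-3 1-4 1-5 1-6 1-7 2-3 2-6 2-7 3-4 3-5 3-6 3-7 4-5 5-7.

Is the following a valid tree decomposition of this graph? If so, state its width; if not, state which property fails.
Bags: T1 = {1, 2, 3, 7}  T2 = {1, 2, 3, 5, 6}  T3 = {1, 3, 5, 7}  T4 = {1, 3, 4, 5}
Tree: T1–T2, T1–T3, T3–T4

No — bags containing vertex 5 are not connected in the tree.

A tree decomposition must satisfy three properties: every vertex lies in some bag; for every edge, both endpoints lie together in some bag; and for every vertex, the bags containing it form a connected subtree. Here bags containing vertex 5 are not connected in the tree, so the decomposition is invalid.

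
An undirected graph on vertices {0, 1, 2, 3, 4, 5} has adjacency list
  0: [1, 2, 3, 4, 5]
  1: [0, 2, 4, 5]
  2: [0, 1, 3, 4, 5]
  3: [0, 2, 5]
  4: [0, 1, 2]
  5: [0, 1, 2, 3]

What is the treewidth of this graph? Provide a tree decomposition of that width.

Every bag has size at most 4, so the width is 4 − 1 = 3 and tw(G) ≤ 3. On the other hand G contains the 4-clique {0, 1, 2, 4}. A clique must lie in a single bag of any decomposition, so no decomposition can have width below 3. The upper and lower bounds meet at 3, so that is the treewidth.

Treewidth 3.
One optimal decomposition is:
Bags: B1 = {0, 1, 2, 5}  B2 = {0, 2, 3, 5}  B3 = {0, 1, 2, 4}
Tree: B1–B2, B1–B3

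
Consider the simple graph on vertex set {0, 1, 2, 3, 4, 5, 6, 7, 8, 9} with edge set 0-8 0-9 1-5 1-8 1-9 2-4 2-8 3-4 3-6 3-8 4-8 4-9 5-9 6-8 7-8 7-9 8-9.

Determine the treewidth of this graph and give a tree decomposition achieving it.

Treewidth 2.
One such decomposition:
Bags: B1 = {1, 8, 9}  B2 = {4, 8, 9}  B3 = {2, 4, 8}  B4 = {3, 4, 8}  B5 = {1, 5, 9}  B6 = {3, 6, 8}  B7 = {7, 8, 9}  B8 = {0, 8, 9}
Tree: B1–B2, B2–B3, B2–B4, B1–B5, B4–B6, B2–B7, B1–B8

Every bag has size at most 3, so the width is 3 − 1 = 2 and tw(G) ≤ 2. On the other hand G contains the 3-clique {0, 8, 9}. A clique must lie in a single bag of any decomposition, so no decomposition can have width below 2. Therefore the treewidth is 2.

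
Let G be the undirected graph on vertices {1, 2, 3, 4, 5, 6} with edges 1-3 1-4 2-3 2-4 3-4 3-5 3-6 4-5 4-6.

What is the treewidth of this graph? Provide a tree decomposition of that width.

Treewidth 2.
One optimal decomposition is:
Bags: B1 = {2, 3, 4}  B2 = {3, 4, 6}  B3 = {3, 4, 5}  B4 = {1, 3, 4}
Tree: B1–B2, B1–B3, B2–B4

The largest bag has 3 vertices, giving width 2; this decomposition certifies tw(G) ≤ 2. Conversely, {1, 3, 4} is a clique of size 3, and the vertices of any clique must share a bag in every tree decomposition; so some bag has ≥ 3 vertices and tw(G) ≥ 2. Therefore the treewidth is 2.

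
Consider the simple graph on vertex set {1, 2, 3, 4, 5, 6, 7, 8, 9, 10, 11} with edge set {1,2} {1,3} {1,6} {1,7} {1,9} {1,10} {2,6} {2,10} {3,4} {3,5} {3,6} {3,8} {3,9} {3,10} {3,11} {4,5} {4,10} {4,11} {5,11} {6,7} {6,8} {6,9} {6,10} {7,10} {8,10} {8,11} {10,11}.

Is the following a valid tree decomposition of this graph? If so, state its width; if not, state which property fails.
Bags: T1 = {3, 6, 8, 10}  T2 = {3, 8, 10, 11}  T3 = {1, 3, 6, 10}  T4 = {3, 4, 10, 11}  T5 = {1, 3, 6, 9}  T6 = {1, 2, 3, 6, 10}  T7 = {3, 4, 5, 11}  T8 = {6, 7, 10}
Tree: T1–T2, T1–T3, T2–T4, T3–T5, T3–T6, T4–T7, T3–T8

A tree decomposition must satisfy three properties: every vertex lies in some bag; for every edge, both endpoints lie together in some bag; and for every vertex, the bags containing it form a connected subtree. Here edge (1,7) lies in no bag, so the decomposition is invalid.

No — edge (1,7) lies in no bag.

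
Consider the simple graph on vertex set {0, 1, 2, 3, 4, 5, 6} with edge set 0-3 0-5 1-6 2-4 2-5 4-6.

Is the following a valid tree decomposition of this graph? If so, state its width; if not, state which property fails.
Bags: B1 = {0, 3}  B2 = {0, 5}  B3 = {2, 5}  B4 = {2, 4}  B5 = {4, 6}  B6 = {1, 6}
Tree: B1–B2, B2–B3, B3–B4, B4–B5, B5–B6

Checking the three conditions: (i) the bags cover all of {0, 1, 2, 3, 4, 5, 6}; (ii) for each edge, some bag contains both endpoints; (iii) the bags containing any fixed vertex form a subtree. All hold, so the decomposition is valid with width 2 − 1 = 1.

Yes; width 1.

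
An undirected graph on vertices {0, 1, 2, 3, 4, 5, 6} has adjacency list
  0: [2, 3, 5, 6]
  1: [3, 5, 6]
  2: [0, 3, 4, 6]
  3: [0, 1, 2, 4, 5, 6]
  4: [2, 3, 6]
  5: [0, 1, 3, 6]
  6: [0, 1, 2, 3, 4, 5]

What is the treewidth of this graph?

A width-3 tree decomposition is:
Bags: B1 = {1, 3, 5, 6}  B2 = {0, 3, 5, 6}  B3 = {0, 2, 3, 6}  B4 = {2, 3, 4, 6}
Tree: B1–B2, B2–B3, B3–B4
Each bag holds 4 vertices, so the decomposition has width 3, which upper-bounds the treewidth. Conversely, {0, 2, 3, 6} is a clique of size 4, and the vertices of any clique must share a bag in every tree decomposition; so some bag has ≥ 4 vertices and tw(G) ≥ 3. Combining the bounds, tw(G) = 3.

3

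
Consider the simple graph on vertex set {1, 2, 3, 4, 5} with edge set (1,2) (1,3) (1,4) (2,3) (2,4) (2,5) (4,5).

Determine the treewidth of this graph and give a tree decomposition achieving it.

The largest bag has 3 vertices, giving width 2; this decomposition certifies tw(G) ≤ 2. For the lower bound, the 3 vertices {1, 2, 3} are pairwise adjacent, and any tree decomposition puts a clique entirely inside one bag — forcing width ≥ 2. Combining the bounds, tw(G) = 2.

Treewidth 2.
Bags: B1 = {1, 2, 4}  B2 = {1, 2, 3}  B3 = {2, 4, 5}
Tree: B1–B2, B1–B3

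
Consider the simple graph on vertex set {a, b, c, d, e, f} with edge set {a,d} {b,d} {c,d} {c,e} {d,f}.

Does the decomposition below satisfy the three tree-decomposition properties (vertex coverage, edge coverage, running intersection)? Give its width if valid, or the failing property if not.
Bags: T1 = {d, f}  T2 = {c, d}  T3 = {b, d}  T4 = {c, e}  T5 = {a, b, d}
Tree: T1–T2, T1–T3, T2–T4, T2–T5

No — bags containing vertex b are not connected in the tree.

A tree decomposition must satisfy three properties: every vertex lies in some bag; for every edge, both endpoints lie together in some bag; and for every vertex, the bags containing it form a connected subtree. Here bags containing vertex b are not connected in the tree, so the decomposition is invalid.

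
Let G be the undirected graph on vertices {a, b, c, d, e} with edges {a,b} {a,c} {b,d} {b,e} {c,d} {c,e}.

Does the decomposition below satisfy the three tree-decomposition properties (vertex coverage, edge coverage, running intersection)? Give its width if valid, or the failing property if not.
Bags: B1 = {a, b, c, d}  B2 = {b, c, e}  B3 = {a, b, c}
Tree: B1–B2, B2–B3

No — bags containing vertex a are not connected in the tree.

A tree decomposition must satisfy three properties: every vertex lies in some bag; for every edge, both endpoints lie together in some bag; and for every vertex, the bags containing it form a connected subtree. Here bags containing vertex a are not connected in the tree, so the decomposition is invalid.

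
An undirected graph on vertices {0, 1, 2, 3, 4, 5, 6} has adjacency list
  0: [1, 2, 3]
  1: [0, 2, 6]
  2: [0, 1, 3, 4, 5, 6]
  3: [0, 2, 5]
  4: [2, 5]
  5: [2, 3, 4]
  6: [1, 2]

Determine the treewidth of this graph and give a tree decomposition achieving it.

Treewidth 2.
One optimal decomposition is:
Bags: B1 = {0, 2, 3}  B2 = {2, 3, 5}  B3 = {0, 1, 2}  B4 = {1, 2, 6}  B5 = {2, 4, 5}
Tree: B1–B2, B1–B3, B3–B4, B2–B5

The largest bag has 3 vertices, giving width 2; this decomposition certifies tw(G) ≤ 2. Conversely, {0, 1, 2} is a clique of size 3, and the vertices of any clique must share a bag in every tree decomposition; so some bag has ≥ 3 vertices and tw(G) ≥ 2. Combining the bounds, tw(G) = 2.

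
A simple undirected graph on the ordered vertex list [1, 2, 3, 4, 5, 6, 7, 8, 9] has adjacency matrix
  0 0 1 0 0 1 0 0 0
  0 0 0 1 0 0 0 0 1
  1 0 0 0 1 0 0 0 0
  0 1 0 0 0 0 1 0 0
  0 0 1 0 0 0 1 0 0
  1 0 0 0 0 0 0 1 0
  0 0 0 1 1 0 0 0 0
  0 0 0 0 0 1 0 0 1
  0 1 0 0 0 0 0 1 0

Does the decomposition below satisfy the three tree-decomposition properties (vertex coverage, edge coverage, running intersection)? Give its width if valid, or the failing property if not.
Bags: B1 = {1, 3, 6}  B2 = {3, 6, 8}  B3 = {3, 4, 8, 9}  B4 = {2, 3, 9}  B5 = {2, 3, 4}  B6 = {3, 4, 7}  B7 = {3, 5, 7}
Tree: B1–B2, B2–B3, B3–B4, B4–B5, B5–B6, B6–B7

A tree decomposition must satisfy three properties: every vertex lies in some bag; for every edge, both endpoints lie together in some bag; and for every vertex, the bags containing it form a connected subtree. Here bags containing vertex 4 are not connected in the tree, so the decomposition is invalid.

No — bags containing vertex 4 are not connected in the tree.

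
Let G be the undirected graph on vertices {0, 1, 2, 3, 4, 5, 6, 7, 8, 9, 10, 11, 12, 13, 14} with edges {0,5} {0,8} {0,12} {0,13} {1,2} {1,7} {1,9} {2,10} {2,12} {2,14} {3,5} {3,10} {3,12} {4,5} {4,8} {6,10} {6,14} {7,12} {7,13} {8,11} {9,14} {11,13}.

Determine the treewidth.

3

A width-3 tree decomposition is:
Bags: B1 = {6, 9, 10, 14}  B2 = {2, 9, 10, 14}  B3 = {1, 2, 9, 10}  B4 = {1, 2, 3, 10}  B5 = {1, 2, 3, 12}  B6 = {1, 3, 7, 12}  B7 = {3, 5, 7, 12}  B8 = {0, 5, 7, 12}  B9 = {0, 5, 7, 13}  B10 = {0, 4, 5, 13}  B11 = {0, 4, 8, 13}  B12 = {4, 8, 11, 13}
Tree: B1–B2, B2–B3, B3–B4, B4–B5, B5–B6, B6–B7, B7–B8, B8–B9, B9–B10, B10–B11, B11–B12
Every bag has size at most 4, so the width is 4 − 1 = 3 and tw(G) ≤ 3. For the lower bound: the 4 vertex sets {6,9,14}, {10}, {2}, {1,3,7,12} are disjoint, each induces a connected subgraph, and every pair is joined by at least one edge of G. Contracting each set to a single vertex therefore yields K_{4} as a minor, and since treewidth is minor-monotone, tw(G) ≥ tw(K_{4}) = 3. Hence tw(G) = 3 exactly.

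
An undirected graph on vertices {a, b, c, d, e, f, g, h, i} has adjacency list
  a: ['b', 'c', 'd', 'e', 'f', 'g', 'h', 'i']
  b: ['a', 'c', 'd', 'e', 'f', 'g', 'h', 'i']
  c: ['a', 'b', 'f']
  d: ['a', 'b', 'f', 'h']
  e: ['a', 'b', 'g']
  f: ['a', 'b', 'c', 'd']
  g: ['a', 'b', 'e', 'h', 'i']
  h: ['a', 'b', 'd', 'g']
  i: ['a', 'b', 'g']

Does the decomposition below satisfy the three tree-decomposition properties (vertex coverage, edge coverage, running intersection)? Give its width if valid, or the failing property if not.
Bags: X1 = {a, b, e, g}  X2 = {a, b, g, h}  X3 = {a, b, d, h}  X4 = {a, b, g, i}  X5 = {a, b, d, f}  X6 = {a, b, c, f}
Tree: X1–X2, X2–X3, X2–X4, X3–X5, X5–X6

Yes; width 3.

Every vertex of G appears in some bag (union = {a, b, c, d, e, f, g, h, i}); every edge is covered by a bag; and for each vertex v the set of bags containing v is connected in the bag tree. The decomposition is therefore valid. The largest bag has 4 vertices, so the width is 3.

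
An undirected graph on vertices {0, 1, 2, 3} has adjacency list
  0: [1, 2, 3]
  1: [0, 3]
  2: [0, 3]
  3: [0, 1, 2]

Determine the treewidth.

2

A width-2 tree decomposition is:
Bags: B1 = {0, 1, 3}  B2 = {0, 2, 3}
Tree: B1–B2
Every bag has size at most 3, so the width is 3 − 1 = 2 and tw(G) ≤ 2. On the other hand G contains the 3-clique {0, 1, 3}. A clique must lie in a single bag of any decomposition, so no decomposition can have width below 2. The upper and lower bounds meet at 2, so that is the treewidth.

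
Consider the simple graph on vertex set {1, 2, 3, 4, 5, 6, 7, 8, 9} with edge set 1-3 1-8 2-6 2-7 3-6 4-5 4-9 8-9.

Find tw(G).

1

A width-1 tree decomposition is:
Bags: B1 = {4, 5}  B2 = {4, 9}  B3 = {8, 9}  B4 = {1, 8}  B5 = {1, 3}  B6 = {3, 6}  B7 = {2, 6}  B8 = {2, 7}
Tree: B1–B2, B2–B3, B3–B4, B4–B5, B5–B6, B6–B7, B7–B8
Each bag holds 2 vertices, so the decomposition has width 1, which upper-bounds the treewidth. Since G has at least one edge (e.g. 5–4), it is not an edgeless graph, so tw(G) ≥ 1. Combining the bounds, tw(G) = 1.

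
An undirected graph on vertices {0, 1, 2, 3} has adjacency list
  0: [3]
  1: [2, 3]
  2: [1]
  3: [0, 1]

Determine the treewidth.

A width-1 tree decomposition is:
Bags: B1 = {1, 2}  B2 = {1, 3}  B3 = {0, 3}
Tree: B1–B2, B2–B3
Every bag has size at most 2, so the width is 2 − 1 = 1 and tw(G) ≤ 1. Since G has at least one edge (e.g. 2–1), it is not an edgeless graph, so tw(G) ≥ 1. Hence tw(G) = 1 exactly.

1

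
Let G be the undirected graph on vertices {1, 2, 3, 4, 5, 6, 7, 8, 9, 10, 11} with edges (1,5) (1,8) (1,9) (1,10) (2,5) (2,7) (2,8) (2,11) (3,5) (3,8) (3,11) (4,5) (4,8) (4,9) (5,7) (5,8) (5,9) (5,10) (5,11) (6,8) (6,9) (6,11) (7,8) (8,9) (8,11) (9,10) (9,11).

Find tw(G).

3

A width-3 tree decomposition is:
Bags: B1 = {5, 8, 9, 11}  B2 = {4, 5, 8, 9}  B3 = {1, 5, 8, 9}  B4 = {6, 8, 9, 11}  B5 = {3, 5, 8, 11}  B6 = {2, 5, 8, 11}  B7 = {1, 5, 9, 10}  B8 = {2, 5, 7, 8}
Tree: B1–B2, B2–B3, B1–B4, B1–B5, B5–B6, B3–B7, B6–B8
Every bag has size at most 4, so the width is 4 − 1 = 3 and tw(G) ≤ 3. On the other hand G contains the 4-clique {1, 5, 8, 9}. A clique must lie in a single bag of any decomposition, so no decomposition can have width below 3. Hence tw(G) = 3 exactly.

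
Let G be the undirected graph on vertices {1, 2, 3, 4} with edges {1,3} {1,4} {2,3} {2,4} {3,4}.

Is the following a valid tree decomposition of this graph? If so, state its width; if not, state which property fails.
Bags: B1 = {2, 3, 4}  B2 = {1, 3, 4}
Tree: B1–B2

Yes; width 2.

Every vertex of G appears in some bag (union = {1, 2, 3, 4}); every edge is covered by a bag; and for each vertex v the set of bags containing v is connected in the bag tree. The decomposition is therefore valid. The largest bag has 3 vertices, so the width is 2.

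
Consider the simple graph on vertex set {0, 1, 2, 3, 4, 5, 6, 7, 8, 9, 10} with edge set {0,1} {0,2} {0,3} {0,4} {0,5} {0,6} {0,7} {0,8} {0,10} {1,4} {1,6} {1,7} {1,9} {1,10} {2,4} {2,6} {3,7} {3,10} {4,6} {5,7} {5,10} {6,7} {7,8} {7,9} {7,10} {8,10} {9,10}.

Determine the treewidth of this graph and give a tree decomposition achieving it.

Every bag has size at most 4, so the width is 4 − 1 = 3 and tw(G) ≤ 3. Conversely, {0, 2, 4, 6} is a clique of size 4, and the vertices of any clique must share a bag in every tree decomposition; so some bag has ≥ 4 vertices and tw(G) ≥ 3. Hence tw(G) = 3 exactly.

Treewidth 3.
One optimal decomposition is:
Bags: B1 = {0, 1, 7, 10}  B2 = {0, 3, 7, 10}  B3 = {0, 1, 6, 7}  B4 = {0, 1, 4, 6}  B5 = {0, 2, 4, 6}  B6 = {0, 5, 7, 10}  B7 = {1, 7, 9, 10}  B8 = {0, 7, 8, 10}
Tree: B1–B2, B1–B3, B3–B4, B4–B5, B1–B6, B1–B7, B6–B8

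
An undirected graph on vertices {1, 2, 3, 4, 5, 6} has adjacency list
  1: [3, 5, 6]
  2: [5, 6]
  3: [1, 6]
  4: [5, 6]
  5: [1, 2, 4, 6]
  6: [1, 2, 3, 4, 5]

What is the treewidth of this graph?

A width-2 tree decomposition is:
Bags: B1 = {4, 5, 6}  B2 = {1, 5, 6}  B3 = {1, 3, 6}  B4 = {2, 5, 6}
Tree: B1–B2, B2–B3, B2–B4
Every bag has size at most 3, so the width is 3 − 1 = 2 and tw(G) ≤ 2. For the lower bound, the 3 vertices {1, 3, 6} are pairwise adjacent, and any tree decomposition puts a clique entirely inside one bag — forcing width ≥ 2. Therefore the treewidth is 2.

2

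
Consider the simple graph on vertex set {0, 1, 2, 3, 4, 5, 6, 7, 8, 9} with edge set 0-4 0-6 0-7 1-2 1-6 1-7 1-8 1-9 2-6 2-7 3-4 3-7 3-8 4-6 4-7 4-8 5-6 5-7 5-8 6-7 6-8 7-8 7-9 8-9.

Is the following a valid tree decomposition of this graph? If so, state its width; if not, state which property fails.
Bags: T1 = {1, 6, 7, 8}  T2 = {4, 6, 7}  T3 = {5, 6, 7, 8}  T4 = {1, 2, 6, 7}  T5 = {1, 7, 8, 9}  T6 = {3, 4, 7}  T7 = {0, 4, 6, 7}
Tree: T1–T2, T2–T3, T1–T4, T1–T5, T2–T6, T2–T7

A tree decomposition must satisfy three properties: every vertex lies in some bag; for every edge, both endpoints lie together in some bag; and for every vertex, the bags containing it form a connected subtree. Here edge (8,4) lies in no bag, so the decomposition is invalid.

No — edge (8,4) lies in no bag.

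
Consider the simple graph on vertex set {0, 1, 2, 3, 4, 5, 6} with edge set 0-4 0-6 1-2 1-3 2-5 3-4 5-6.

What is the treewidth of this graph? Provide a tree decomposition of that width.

Treewidth 2.
One such decomposition:
Bags: B1 = {0, 5, 6}  B2 = {0, 2, 5}  B3 = {0, 1, 2}  B4 = {0, 1, 3}  B5 = {0, 3, 4}
Tree: B1–B2, B2–B3, B3–B4, B4–B5

Each bag holds 3 vertices, so the decomposition has width 2, which upper-bounds the treewidth. Since 0–6–5–2–1–3–4–0 is a cycle in G, G is not acyclic. Forests are exactly the graphs of treewidth ≤ 1, so tw(G) ≥ 2. Therefore the treewidth is 2.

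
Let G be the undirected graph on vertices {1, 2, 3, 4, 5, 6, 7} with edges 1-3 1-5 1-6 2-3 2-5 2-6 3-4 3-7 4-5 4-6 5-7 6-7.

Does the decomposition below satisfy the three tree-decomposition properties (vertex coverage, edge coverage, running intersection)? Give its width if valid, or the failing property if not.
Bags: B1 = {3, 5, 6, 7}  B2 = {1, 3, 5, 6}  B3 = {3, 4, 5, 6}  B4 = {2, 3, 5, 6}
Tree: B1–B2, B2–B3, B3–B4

Yes; width 3.

Vertex coverage: the bags together contain {1, 2, 3, 4, 5, 6, 7}, the full vertex set. Edge coverage: each edge of G has both endpoints in at least one bag. Running intersection: for every vertex, the bags containing it form a connected subtree. All three properties hold, so this is a valid tree decomposition of width max|bag| − 1 = 3, and hence tw(G) ≤ 3.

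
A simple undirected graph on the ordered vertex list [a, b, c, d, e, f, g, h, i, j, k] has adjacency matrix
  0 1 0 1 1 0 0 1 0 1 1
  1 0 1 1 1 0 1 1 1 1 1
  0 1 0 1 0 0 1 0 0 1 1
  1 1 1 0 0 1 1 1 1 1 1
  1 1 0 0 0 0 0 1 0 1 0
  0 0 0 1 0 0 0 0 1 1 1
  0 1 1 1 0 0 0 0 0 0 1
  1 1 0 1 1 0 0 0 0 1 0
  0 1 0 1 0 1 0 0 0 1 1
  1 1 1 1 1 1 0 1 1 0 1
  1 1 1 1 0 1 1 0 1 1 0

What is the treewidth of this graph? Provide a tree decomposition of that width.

Each bag holds 5 vertices, so the decomposition has width 4, which upper-bounds the treewidth. On the other hand G contains the 5-clique {a, b, d, h, j}. A clique must lie in a single bag of any decomposition, so no decomposition can have width below 4. The upper and lower bounds meet at 4, so that is the treewidth.

Treewidth 4.
Bags: B1 = {a, b, d, j, k}  B2 = {a, b, d, h, j}  B3 = {b, d, i, j, k}  B4 = {d, f, i, j, k}  B5 = {a, b, e, h, j}  B6 = {b, c, d, j, k}  B7 = {b, c, d, g, k}
Tree: B1–B2, B1–B3, B3–B4, B2–B5, B3–B6, B6–B7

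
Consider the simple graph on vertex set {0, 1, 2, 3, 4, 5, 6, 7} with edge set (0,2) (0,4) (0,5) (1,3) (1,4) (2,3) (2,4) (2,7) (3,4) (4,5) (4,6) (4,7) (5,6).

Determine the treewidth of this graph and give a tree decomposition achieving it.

Every bag has size at most 3, so the width is 3 − 1 = 2 and tw(G) ≤ 2. Conversely, {1, 3, 4} is a clique of size 3, and the vertices of any clique must share a bag in every tree decomposition; so some bag has ≥ 3 vertices and tw(G) ≥ 2. The upper and lower bounds meet at 2, so that is the treewidth.

Treewidth 2.
Bags: B1 = {0, 4, 5}  B2 = {4, 5, 6}  B3 = {0, 2, 4}  B4 = {2, 4, 7}  B5 = {2, 3, 4}  B6 = {1, 3, 4}
Tree: B1–B2, B1–B3, B3–B4, B3–B5, B5–B6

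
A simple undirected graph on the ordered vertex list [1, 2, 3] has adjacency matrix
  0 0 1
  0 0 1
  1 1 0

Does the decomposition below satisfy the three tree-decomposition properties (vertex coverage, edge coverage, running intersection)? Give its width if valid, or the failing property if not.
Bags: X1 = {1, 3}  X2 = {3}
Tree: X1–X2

A tree decomposition must satisfy three properties: every vertex lies in some bag; for every edge, both endpoints lie together in some bag; and for every vertex, the bags containing it form a connected subtree. Here vertex 2 appears in no bag, so the decomposition is invalid.

No — vertex 2 appears in no bag.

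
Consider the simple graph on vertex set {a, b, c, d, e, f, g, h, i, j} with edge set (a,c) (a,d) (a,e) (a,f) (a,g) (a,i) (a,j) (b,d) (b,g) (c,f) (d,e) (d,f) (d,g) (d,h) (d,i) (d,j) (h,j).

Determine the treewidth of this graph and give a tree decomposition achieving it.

Treewidth 2.
Bags: B1 = {a, d, f}  B2 = {a, c, f}  B3 = {a, d, e}  B4 = {a, d, j}  B5 = {d, h, j}  B6 = {a, d, g}  B7 = {b, d, g}  B8 = {a, d, i}
Tree: B1–B2, B1–B3, B3–B4, B4–B5, B3–B6, B6–B7, B1–B8

Every bag has size at most 3, so the width is 3 − 1 = 2 and tw(G) ≤ 2. For the lower bound, the 3 vertices {d, h, j} are pairwise adjacent, and any tree decomposition puts a clique entirely inside one bag — forcing width ≥ 2. The upper and lower bounds meet at 2, so that is the treewidth.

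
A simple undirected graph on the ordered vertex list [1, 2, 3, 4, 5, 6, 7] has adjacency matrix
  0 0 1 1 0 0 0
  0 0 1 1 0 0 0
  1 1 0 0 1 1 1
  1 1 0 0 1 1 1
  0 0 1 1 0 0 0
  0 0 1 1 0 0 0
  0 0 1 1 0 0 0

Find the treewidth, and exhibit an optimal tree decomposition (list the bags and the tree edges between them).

Treewidth 2.
One such decomposition:
Bags: B1 = {3, 4, 6}  B2 = {1, 3, 4}  B3 = {3, 4, 5}  B4 = {2, 3, 4}  B5 = {3, 4, 7}
Tree: B1–B2, B2–B3, B3–B4, B4–B5

The largest bag has 3 vertices, giving width 2; this decomposition certifies tw(G) ≤ 2. Since 4–6–3–1–4 is a cycle in G, G is not acyclic. Forests are exactly the graphs of treewidth ≤ 1, so tw(G) ≥ 2. Hence tw(G) = 2 exactly.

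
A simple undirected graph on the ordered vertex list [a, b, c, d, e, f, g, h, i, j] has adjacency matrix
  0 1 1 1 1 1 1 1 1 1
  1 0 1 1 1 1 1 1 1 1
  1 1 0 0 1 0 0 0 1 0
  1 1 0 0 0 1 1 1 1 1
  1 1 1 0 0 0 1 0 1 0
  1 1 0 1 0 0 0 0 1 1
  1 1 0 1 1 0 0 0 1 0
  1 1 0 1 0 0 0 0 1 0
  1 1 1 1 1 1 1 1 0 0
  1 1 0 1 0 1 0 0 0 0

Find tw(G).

A width-4 tree decomposition is:
Bags: B1 = {a, b, e, g, i}  B2 = {a, b, c, e, i}  B3 = {a, b, d, g, i}  B4 = {a, b, d, h, i}  B5 = {a, b, d, f, i}  B6 = {a, b, d, f, j}
Tree: B1–B2, B1–B3, B3–B4, B4–B5, B5–B6
Every bag has size at most 5, so the width is 5 − 1 = 4 and tw(G) ≤ 4. Conversely, {a, b, d, f, j} is a clique of size 5, and the vertices of any clique must share a bag in every tree decomposition; so some bag has ≥ 5 vertices and tw(G) ≥ 4. Combining the bounds, tw(G) = 4.

4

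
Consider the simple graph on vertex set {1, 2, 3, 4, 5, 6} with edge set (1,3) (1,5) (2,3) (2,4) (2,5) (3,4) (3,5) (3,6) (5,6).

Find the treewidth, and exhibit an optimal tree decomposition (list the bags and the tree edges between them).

The largest bag has 3 vertices, giving width 2; this decomposition certifies tw(G) ≤ 2. On the other hand G contains the 3-clique {2, 3, 4}. A clique must lie in a single bag of any decomposition, so no decomposition can have width below 2. Hence tw(G) = 2 exactly.

Treewidth 2.
One such decomposition:
Bags: B1 = {1, 3, 5}  B2 = {3, 5, 6}  B3 = {2, 3, 5}  B4 = {2, 3, 4}
Tree: B1–B2, B1–B3, B3–B4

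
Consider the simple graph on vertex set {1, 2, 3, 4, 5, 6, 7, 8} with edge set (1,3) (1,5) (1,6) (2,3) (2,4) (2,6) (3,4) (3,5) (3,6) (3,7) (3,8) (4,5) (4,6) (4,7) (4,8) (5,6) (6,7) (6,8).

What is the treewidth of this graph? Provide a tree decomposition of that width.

Every bag has size at most 4, so the width is 4 − 1 = 3 and tw(G) ≤ 3. For the lower bound, the 4 vertices {1, 3, 5, 6} are pairwise adjacent, and any tree decomposition puts a clique entirely inside one bag — forcing width ≥ 3. Combining the bounds, tw(G) = 3.

Treewidth 3.
One optimal decomposition is:
Bags: B1 = {3, 4, 6, 7}  B2 = {3, 4, 5, 6}  B3 = {2, 3, 4, 6}  B4 = {1, 3, 5, 6}  B5 = {3, 4, 6, 8}
Tree: B1–B2, B2–B3, B2–B4, B1–B5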